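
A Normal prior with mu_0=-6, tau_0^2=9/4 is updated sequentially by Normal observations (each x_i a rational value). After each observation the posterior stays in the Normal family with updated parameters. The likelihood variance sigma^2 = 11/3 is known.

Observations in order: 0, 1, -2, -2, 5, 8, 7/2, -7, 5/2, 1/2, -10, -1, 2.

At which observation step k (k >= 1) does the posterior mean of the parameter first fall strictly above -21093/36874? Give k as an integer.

k = 6

obs 1: x=0 → posterior Normal(-264/71, 99/71)
obs 2: x=1 → posterior Normal(-237/98, 99/98)
obs 3: x=-2 → posterior Normal(-291/125, 99/125)
obs 4: x=-2 → posterior Normal(-345/152, 99/152)
obs 5: x=5 → posterior Normal(-210/179, 99/179)
obs 6: x=8 → posterior Normal(3/103, 99/206)
obs 7: x=7/2 → posterior Normal(201/466, 99/233)
obs 8: x=-7 → posterior Normal(-177/520, 99/260)
obs 9: x=5/2 → posterior Normal(-3/41, 99/287)
obs 10: x=1/2 → posterior Normal(-15/628, 99/314)
obs 11: x=-10 → posterior Normal(-555/682, 9/31)
obs 12: x=-1 → posterior Normal(-609/736, 99/368)
obs 13: x=2 → posterior Normal(-501/790, 99/395)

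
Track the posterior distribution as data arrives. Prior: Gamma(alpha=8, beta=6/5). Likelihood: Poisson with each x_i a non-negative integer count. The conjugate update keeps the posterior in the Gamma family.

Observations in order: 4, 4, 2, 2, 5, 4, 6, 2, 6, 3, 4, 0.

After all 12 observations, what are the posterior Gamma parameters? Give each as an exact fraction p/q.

alpha=50, beta=66/5

obs 1: x=4 → posterior Gamma(12, 11/5)
obs 2: x=4 → posterior Gamma(16, 16/5)
obs 3: x=2 → posterior Gamma(18, 21/5)
obs 4: x=2 → posterior Gamma(20, 26/5)
obs 5: x=5 → posterior Gamma(25, 31/5)
obs 6: x=4 → posterior Gamma(29, 36/5)
obs 7: x=6 → posterior Gamma(35, 41/5)
obs 8: x=2 → posterior Gamma(37, 46/5)
obs 9: x=6 → posterior Gamma(43, 51/5)
obs 10: x=3 → posterior Gamma(46, 56/5)
obs 11: x=4 → posterior Gamma(50, 61/5)
obs 12: x=0 → posterior Gamma(50, 66/5)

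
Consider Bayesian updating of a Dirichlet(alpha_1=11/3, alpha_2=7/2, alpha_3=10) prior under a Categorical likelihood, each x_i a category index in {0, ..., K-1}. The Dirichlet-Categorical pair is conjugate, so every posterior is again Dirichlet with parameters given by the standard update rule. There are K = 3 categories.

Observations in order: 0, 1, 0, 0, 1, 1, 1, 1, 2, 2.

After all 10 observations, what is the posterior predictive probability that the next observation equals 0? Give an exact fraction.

obs 1: x=0 → posterior Dirichlet(14/3, 7/2, 10)
obs 2: x=1 → posterior Dirichlet(14/3, 9/2, 10)
obs 3: x=0 → posterior Dirichlet(17/3, 9/2, 10)
obs 4: x=0 → posterior Dirichlet(20/3, 9/2, 10)
obs 5: x=1 → posterior Dirichlet(20/3, 11/2, 10)
obs 6: x=1 → posterior Dirichlet(20/3, 13/2, 10)
obs 7: x=1 → posterior Dirichlet(20/3, 15/2, 10)
obs 8: x=1 → posterior Dirichlet(20/3, 17/2, 10)
obs 9: x=2 → posterior Dirichlet(20/3, 17/2, 11)
obs 10: x=2 → posterior Dirichlet(20/3, 17/2, 12)

40/163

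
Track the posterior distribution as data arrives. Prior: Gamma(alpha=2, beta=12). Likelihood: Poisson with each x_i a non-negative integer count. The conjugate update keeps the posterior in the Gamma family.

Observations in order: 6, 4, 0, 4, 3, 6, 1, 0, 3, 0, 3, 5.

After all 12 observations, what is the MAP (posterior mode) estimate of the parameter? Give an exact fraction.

obs 1: x=6 → posterior Gamma(8, 13)
obs 2: x=4 → posterior Gamma(12, 14)
obs 3: x=0 → posterior Gamma(12, 15)
obs 4: x=4 → posterior Gamma(16, 16)
obs 5: x=3 → posterior Gamma(19, 17)
obs 6: x=6 → posterior Gamma(25, 18)
obs 7: x=1 → posterior Gamma(26, 19)
obs 8: x=0 → posterior Gamma(26, 20)
obs 9: x=3 → posterior Gamma(29, 21)
obs 10: x=0 → posterior Gamma(29, 22)
obs 11: x=3 → posterior Gamma(32, 23)
obs 12: x=5 → posterior Gamma(37, 24)

3/2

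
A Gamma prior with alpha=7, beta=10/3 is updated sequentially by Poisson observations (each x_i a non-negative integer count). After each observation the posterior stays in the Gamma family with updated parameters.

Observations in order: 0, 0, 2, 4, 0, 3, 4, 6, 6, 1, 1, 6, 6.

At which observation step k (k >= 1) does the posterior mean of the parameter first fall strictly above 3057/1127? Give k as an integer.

k = 13

obs 1: x=0 → posterior Gamma(7, 13/3)
obs 2: x=0 → posterior Gamma(7, 16/3)
obs 3: x=2 → posterior Gamma(9, 19/3)
obs 4: x=4 → posterior Gamma(13, 22/3)
obs 5: x=0 → posterior Gamma(13, 25/3)
obs 6: x=3 → posterior Gamma(16, 28/3)
obs 7: x=4 → posterior Gamma(20, 31/3)
obs 8: x=6 → posterior Gamma(26, 34/3)
obs 9: x=6 → posterior Gamma(32, 37/3)
obs 10: x=1 → posterior Gamma(33, 40/3)
obs 11: x=1 → posterior Gamma(34, 43/3)
obs 12: x=6 → posterior Gamma(40, 46/3)
obs 13: x=6 → posterior Gamma(46, 49/3)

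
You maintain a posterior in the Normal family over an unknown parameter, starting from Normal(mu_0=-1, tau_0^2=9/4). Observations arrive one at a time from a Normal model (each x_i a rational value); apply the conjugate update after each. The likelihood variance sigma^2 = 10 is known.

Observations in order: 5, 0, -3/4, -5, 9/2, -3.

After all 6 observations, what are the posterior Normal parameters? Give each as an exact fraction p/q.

mu_0=-133/376, tau_0^2=45/47

obs 1: x=5 → posterior Normal(5/49, 90/49)
obs 2: x=0 → posterior Normal(5/58, 45/29)
obs 3: x=-3/4 → posterior Normal(-7/268, 90/67)
obs 4: x=-5 → posterior Normal(-187/304, 45/38)
obs 5: x=9/2 → posterior Normal(-5/68, 18/17)
obs 6: x=-3 → posterior Normal(-133/376, 45/47)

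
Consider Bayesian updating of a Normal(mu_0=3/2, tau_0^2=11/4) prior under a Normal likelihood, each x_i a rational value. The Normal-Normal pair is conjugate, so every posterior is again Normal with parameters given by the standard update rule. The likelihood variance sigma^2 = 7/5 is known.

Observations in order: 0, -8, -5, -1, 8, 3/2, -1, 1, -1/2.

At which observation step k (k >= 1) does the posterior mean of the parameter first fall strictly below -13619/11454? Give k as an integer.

k = 2

obs 1: x=0 → posterior Normal(42/83, 77/83)
obs 2: x=-8 → posterior Normal(-199/69, 77/138)
obs 3: x=-5 → posterior Normal(-673/193, 77/193)
obs 4: x=-1 → posterior Normal(-91/31, 77/248)
obs 5: x=8 → posterior Normal(-96/101, 77/303)
obs 6: x=3/2 → posterior Normal(-411/716, 77/358)
obs 7: x=-1 → posterior Normal(-521/826, 11/59)
obs 8: x=1 → posterior Normal(-137/312, 77/468)
obs 9: x=-1/2 → posterior Normal(-233/523, 77/523)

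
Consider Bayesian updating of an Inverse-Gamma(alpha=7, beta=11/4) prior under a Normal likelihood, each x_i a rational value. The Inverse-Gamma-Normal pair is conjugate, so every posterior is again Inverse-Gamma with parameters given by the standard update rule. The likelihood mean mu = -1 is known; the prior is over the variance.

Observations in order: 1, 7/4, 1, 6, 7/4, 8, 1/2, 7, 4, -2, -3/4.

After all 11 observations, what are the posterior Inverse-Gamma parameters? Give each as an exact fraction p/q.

alpha=25/2, beta=4015/32

obs 1: x=1 → posterior Inverse-Gamma(15/2, 19/4)
obs 2: x=7/4 → posterior Inverse-Gamma(8, 273/32)
obs 3: x=1 → posterior Inverse-Gamma(17/2, 337/32)
obs 4: x=6 → posterior Inverse-Gamma(9, 1121/32)
obs 5: x=7/4 → posterior Inverse-Gamma(19/2, 621/16)
obs 6: x=8 → posterior Inverse-Gamma(10, 1269/16)
obs 7: x=1/2 → posterior Inverse-Gamma(21/2, 1287/16)
obs 8: x=7 → posterior Inverse-Gamma(11, 1799/16)
obs 9: x=4 → posterior Inverse-Gamma(23/2, 1999/16)
obs 10: x=-2 → posterior Inverse-Gamma(12, 2007/16)
obs 11: x=-3/4 → posterior Inverse-Gamma(25/2, 4015/32)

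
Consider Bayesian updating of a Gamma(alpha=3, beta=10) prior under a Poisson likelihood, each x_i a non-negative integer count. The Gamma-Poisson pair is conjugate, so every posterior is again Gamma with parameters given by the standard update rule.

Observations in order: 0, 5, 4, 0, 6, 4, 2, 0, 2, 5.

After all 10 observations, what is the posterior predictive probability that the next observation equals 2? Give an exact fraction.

obs 1: x=0 → posterior Gamma(3, 11)
obs 2: x=5 → posterior Gamma(8, 12)
obs 3: x=4 → posterior Gamma(12, 13)
obs 4: x=0 → posterior Gamma(12, 14)
obs 5: x=6 → posterior Gamma(18, 15)
obs 6: x=4 → posterior Gamma(22, 16)
obs 7: x=2 → posterior Gamma(24, 17)
obs 8: x=0 → posterior Gamma(24, 18)
obs 9: x=2 → posterior Gamma(26, 19)
obs 10: x=5 → posterior Gamma(31, 20)

10651518894080000000000000000000000000000000/42977062327514056734916195400155065458259861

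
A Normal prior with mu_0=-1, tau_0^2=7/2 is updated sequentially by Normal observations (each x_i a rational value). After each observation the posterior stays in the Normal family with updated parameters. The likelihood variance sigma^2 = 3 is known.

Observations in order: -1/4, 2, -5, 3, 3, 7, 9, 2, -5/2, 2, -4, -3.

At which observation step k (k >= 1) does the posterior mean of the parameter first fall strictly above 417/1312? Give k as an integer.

k = 5

obs 1: x=-1/4 → posterior Normal(-31/52, 21/13)
obs 2: x=2 → posterior Normal(5/16, 21/20)
obs 3: x=-5 → posterior Normal(-115/108, 7/9)
obs 4: x=3 → posterior Normal(-31/136, 21/34)
obs 5: x=3 → posterior Normal(53/164, 21/41)
obs 6: x=7 → posterior Normal(83/64, 7/16)
obs 7: x=9 → posterior Normal(501/220, 21/55)
obs 8: x=2 → posterior Normal(557/248, 21/62)
obs 9: x=-5/2 → posterior Normal(487/276, 7/23)
obs 10: x=2 → posterior Normal(543/304, 21/76)
obs 11: x=-4 → posterior Normal(431/332, 21/83)
obs 12: x=-3 → posterior Normal(347/360, 7/30)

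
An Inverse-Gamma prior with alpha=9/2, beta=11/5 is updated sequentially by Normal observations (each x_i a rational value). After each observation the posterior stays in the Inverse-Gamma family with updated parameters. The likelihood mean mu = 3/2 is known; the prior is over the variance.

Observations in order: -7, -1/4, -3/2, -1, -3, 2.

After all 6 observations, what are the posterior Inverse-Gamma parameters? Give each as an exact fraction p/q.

alpha=15/2, beta=9237/160

obs 1: x=-7 → posterior Inverse-Gamma(5, 1533/40)
obs 2: x=-1/4 → posterior Inverse-Gamma(11/2, 6377/160)
obs 3: x=-3/2 → posterior Inverse-Gamma(6, 7097/160)
obs 4: x=-1 → posterior Inverse-Gamma(13/2, 7597/160)
obs 5: x=-3 → posterior Inverse-Gamma(7, 9217/160)
obs 6: x=2 → posterior Inverse-Gamma(15/2, 9237/160)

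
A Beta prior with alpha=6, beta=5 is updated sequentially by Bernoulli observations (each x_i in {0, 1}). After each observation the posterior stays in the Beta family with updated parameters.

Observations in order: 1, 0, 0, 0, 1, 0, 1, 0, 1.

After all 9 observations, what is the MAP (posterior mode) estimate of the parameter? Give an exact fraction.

obs 1: x=1 → posterior Beta(7, 5)
obs 2: x=0 → posterior Beta(7, 6)
obs 3: x=0 → posterior Beta(7, 7)
obs 4: x=0 → posterior Beta(7, 8)
obs 5: x=1 → posterior Beta(8, 8)
obs 6: x=0 → posterior Beta(8, 9)
obs 7: x=1 → posterior Beta(9, 9)
obs 8: x=0 → posterior Beta(9, 10)
obs 9: x=1 → posterior Beta(10, 10)

1/2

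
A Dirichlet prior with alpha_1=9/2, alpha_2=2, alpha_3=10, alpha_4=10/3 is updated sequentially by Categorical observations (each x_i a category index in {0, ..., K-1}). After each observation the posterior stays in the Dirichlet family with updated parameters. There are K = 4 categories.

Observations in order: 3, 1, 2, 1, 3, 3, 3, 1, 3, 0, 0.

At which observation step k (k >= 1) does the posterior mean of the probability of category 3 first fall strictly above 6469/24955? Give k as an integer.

k = 7

obs 1: x=3 → posterior Dirichlet(9/2, 2, 10, 13/3)
obs 2: x=1 → posterior Dirichlet(9/2, 3, 10, 13/3)
obs 3: x=2 → posterior Dirichlet(9/2, 3, 11, 13/3)
obs 4: x=1 → posterior Dirichlet(9/2, 4, 11, 13/3)
obs 5: x=3 → posterior Dirichlet(9/2, 4, 11, 16/3)
obs 6: x=3 → posterior Dirichlet(9/2, 4, 11, 19/3)
obs 7: x=3 → posterior Dirichlet(9/2, 4, 11, 22/3)
obs 8: x=1 → posterior Dirichlet(9/2, 5, 11, 22/3)
obs 9: x=3 → posterior Dirichlet(9/2, 5, 11, 25/3)
obs 10: x=0 → posterior Dirichlet(11/2, 5, 11, 25/3)
obs 11: x=0 → posterior Dirichlet(13/2, 5, 11, 25/3)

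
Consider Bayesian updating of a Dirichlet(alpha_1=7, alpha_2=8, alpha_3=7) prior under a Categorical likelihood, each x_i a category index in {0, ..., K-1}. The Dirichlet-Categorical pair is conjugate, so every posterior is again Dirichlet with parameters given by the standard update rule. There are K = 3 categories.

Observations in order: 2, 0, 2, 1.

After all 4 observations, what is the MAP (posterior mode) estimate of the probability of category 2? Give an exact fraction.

obs 1: x=2 → posterior Dirichlet(7, 8, 8)
obs 2: x=0 → posterior Dirichlet(8, 8, 8)
obs 3: x=2 → posterior Dirichlet(8, 8, 9)
obs 4: x=1 → posterior Dirichlet(8, 9, 9)

8/23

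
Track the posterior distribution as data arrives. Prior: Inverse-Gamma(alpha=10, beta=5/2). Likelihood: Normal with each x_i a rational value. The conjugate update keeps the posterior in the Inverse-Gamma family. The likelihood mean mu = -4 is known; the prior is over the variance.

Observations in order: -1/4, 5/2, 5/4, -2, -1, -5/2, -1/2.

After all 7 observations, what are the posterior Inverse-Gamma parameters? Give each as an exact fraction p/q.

alpha=27/2, beta=931/16

obs 1: x=-1/4 → posterior Inverse-Gamma(21/2, 305/32)
obs 2: x=5/2 → posterior Inverse-Gamma(11, 981/32)
obs 3: x=5/4 → posterior Inverse-Gamma(23/2, 711/16)
obs 4: x=-2 → posterior Inverse-Gamma(12, 743/16)
obs 5: x=-1 → posterior Inverse-Gamma(25/2, 815/16)
obs 6: x=-5/2 → posterior Inverse-Gamma(13, 833/16)
obs 7: x=-1/2 → posterior Inverse-Gamma(27/2, 931/16)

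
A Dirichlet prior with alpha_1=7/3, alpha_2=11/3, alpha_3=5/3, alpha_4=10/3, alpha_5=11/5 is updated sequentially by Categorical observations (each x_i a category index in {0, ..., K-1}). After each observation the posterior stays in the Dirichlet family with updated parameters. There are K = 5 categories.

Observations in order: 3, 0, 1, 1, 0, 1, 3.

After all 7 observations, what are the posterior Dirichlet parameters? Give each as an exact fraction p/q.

alpha_1=13/3, alpha_2=20/3, alpha_3=5/3, alpha_4=16/3, alpha_5=11/5

obs 1: x=3 → posterior Dirichlet(7/3, 11/3, 5/3, 13/3, 11/5)
obs 2: x=0 → posterior Dirichlet(10/3, 11/3, 5/3, 13/3, 11/5)
obs 3: x=1 → posterior Dirichlet(10/3, 14/3, 5/3, 13/3, 11/5)
obs 4: x=1 → posterior Dirichlet(10/3, 17/3, 5/3, 13/3, 11/5)
obs 5: x=0 → posterior Dirichlet(13/3, 17/3, 5/3, 13/3, 11/5)
obs 6: x=1 → posterior Dirichlet(13/3, 20/3, 5/3, 13/3, 11/5)
obs 7: x=3 → posterior Dirichlet(13/3, 20/3, 5/3, 16/3, 11/5)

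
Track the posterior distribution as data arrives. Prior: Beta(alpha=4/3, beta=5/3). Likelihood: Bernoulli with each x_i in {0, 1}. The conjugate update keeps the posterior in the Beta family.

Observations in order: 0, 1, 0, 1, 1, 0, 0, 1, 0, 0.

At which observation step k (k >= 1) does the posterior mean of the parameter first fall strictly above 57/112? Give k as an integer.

obs 1: x=0 → posterior Beta(4/3, 8/3)
obs 2: x=1 → posterior Beta(7/3, 8/3)
obs 3: x=0 → posterior Beta(7/3, 11/3)
obs 4: x=1 → posterior Beta(10/3, 11/3)
obs 5: x=1 → posterior Beta(13/3, 11/3)
obs 6: x=0 → posterior Beta(13/3, 14/3)
obs 7: x=0 → posterior Beta(13/3, 17/3)
obs 8: x=1 → posterior Beta(16/3, 17/3)
obs 9: x=0 → posterior Beta(16/3, 20/3)
obs 10: x=0 → posterior Beta(16/3, 23/3)

k = 5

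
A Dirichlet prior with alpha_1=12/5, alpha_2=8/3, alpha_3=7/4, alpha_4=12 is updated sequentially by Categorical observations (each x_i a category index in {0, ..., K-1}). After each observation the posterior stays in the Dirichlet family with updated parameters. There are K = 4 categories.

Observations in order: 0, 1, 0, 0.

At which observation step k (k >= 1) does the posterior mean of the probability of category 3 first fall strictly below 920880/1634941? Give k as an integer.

k = 3

obs 1: x=0 → posterior Dirichlet(17/5, 8/3, 7/4, 12)
obs 2: x=1 → posterior Dirichlet(17/5, 11/3, 7/4, 12)
obs 3: x=0 → posterior Dirichlet(22/5, 11/3, 7/4, 12)
obs 4: x=0 → posterior Dirichlet(27/5, 11/3, 7/4, 12)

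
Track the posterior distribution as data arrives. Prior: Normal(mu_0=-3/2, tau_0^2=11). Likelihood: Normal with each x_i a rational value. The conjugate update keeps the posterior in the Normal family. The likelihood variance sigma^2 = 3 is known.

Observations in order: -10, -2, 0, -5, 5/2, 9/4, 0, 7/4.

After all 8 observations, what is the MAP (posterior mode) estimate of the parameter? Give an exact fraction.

-120/91

obs 1: x=-10 → posterior Normal(-229/28, 33/14)
obs 2: x=-2 → posterior Normal(-273/50, 33/25)
obs 3: x=0 → posterior Normal(-91/24, 11/12)
obs 4: x=-5 → posterior Normal(-383/94, 33/47)
obs 5: x=5/2 → posterior Normal(-82/29, 33/58)
obs 6: x=9/4 → posterior Normal(-557/276, 11/23)
obs 7: x=0 → posterior Normal(-557/320, 33/80)
obs 8: x=7/4 → posterior Normal(-120/91, 33/91)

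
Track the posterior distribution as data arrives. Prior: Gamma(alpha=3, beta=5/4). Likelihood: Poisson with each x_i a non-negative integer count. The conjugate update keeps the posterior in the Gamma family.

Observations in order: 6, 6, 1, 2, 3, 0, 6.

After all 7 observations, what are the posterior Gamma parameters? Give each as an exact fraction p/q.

alpha=27, beta=33/4

obs 1: x=6 → posterior Gamma(9, 9/4)
obs 2: x=6 → posterior Gamma(15, 13/4)
obs 3: x=1 → posterior Gamma(16, 17/4)
obs 4: x=2 → posterior Gamma(18, 21/4)
obs 5: x=3 → posterior Gamma(21, 25/4)
obs 6: x=0 → posterior Gamma(21, 29/4)
obs 7: x=6 → posterior Gamma(27, 33/4)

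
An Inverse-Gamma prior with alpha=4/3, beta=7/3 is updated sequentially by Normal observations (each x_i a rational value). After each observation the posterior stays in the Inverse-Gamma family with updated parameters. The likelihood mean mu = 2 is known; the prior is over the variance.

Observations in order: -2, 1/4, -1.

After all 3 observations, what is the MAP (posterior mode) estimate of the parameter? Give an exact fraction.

obs 1: x=-2 → posterior Inverse-Gamma(11/6, 31/3)
obs 2: x=1/4 → posterior Inverse-Gamma(7/3, 1139/96)
obs 3: x=-1 → posterior Inverse-Gamma(17/6, 1571/96)

1571/368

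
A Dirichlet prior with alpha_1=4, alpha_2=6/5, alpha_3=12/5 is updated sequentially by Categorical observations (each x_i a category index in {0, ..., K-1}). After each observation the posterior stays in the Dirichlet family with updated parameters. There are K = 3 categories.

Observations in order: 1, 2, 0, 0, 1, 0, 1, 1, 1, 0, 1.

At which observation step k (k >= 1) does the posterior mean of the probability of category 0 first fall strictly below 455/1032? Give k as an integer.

k = 2

obs 1: x=1 → posterior Dirichlet(4, 11/5, 12/5)
obs 2: x=2 → posterior Dirichlet(4, 11/5, 17/5)
obs 3: x=0 → posterior Dirichlet(5, 11/5, 17/5)
obs 4: x=0 → posterior Dirichlet(6, 11/5, 17/5)
obs 5: x=1 → posterior Dirichlet(6, 16/5, 17/5)
obs 6: x=0 → posterior Dirichlet(7, 16/5, 17/5)
obs 7: x=1 → posterior Dirichlet(7, 21/5, 17/5)
obs 8: x=1 → posterior Dirichlet(7, 26/5, 17/5)
obs 9: x=1 → posterior Dirichlet(7, 31/5, 17/5)
obs 10: x=0 → posterior Dirichlet(8, 31/5, 17/5)
obs 11: x=1 → posterior Dirichlet(8, 36/5, 17/5)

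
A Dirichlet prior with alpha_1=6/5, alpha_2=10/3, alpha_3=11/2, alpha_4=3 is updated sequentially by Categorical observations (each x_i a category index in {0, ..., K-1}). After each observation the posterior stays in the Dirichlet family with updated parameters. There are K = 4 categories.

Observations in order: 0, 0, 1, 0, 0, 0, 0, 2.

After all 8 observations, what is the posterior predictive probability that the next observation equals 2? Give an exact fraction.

obs 1: x=0 → posterior Dirichlet(11/5, 10/3, 11/2, 3)
obs 2: x=0 → posterior Dirichlet(16/5, 10/3, 11/2, 3)
obs 3: x=1 → posterior Dirichlet(16/5, 13/3, 11/2, 3)
obs 4: x=0 → posterior Dirichlet(21/5, 13/3, 11/2, 3)
obs 5: x=0 → posterior Dirichlet(26/5, 13/3, 11/2, 3)
obs 6: x=0 → posterior Dirichlet(31/5, 13/3, 11/2, 3)
obs 7: x=0 → posterior Dirichlet(36/5, 13/3, 11/2, 3)
obs 8: x=2 → posterior Dirichlet(36/5, 13/3, 13/2, 3)

195/631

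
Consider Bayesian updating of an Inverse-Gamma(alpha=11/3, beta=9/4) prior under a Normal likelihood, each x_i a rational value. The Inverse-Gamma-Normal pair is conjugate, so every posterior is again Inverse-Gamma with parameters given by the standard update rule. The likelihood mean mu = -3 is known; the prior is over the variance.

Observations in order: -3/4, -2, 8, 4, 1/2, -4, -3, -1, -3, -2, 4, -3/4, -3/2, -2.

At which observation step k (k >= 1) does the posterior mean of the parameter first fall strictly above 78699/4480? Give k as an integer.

k = 4

obs 1: x=-3/4 → posterior Inverse-Gamma(25/6, 153/32)
obs 2: x=-2 → posterior Inverse-Gamma(14/3, 169/32)
obs 3: x=8 → posterior Inverse-Gamma(31/6, 2105/32)
obs 4: x=4 → posterior Inverse-Gamma(17/3, 2889/32)
obs 5: x=1/2 → posterior Inverse-Gamma(37/6, 3085/32)
obs 6: x=-4 → posterior Inverse-Gamma(20/3, 3101/32)
obs 7: x=-3 → posterior Inverse-Gamma(43/6, 3101/32)
obs 8: x=-1 → posterior Inverse-Gamma(23/3, 3165/32)
obs 9: x=-3 → posterior Inverse-Gamma(49/6, 3165/32)
obs 10: x=-2 → posterior Inverse-Gamma(26/3, 3181/32)
obs 11: x=4 → posterior Inverse-Gamma(55/6, 3965/32)
obs 12: x=-3/4 → posterior Inverse-Gamma(29/3, 2023/16)
obs 13: x=-3/2 → posterior Inverse-Gamma(61/6, 2041/16)
obs 14: x=-2 → posterior Inverse-Gamma(32/3, 2049/16)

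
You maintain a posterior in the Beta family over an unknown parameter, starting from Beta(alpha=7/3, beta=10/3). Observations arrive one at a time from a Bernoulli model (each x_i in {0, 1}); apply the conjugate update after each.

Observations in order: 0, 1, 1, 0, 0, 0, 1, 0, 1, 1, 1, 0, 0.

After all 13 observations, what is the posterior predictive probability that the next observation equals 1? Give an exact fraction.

obs 1: x=0 → posterior Beta(7/3, 13/3)
obs 2: x=1 → posterior Beta(10/3, 13/3)
obs 3: x=1 → posterior Beta(13/3, 13/3)
obs 4: x=0 → posterior Beta(13/3, 16/3)
obs 5: x=0 → posterior Beta(13/3, 19/3)
obs 6: x=0 → posterior Beta(13/3, 22/3)
obs 7: x=1 → posterior Beta(16/3, 22/3)
obs 8: x=0 → posterior Beta(16/3, 25/3)
obs 9: x=1 → posterior Beta(19/3, 25/3)
obs 10: x=1 → posterior Beta(22/3, 25/3)
obs 11: x=1 → posterior Beta(25/3, 25/3)
obs 12: x=0 → posterior Beta(25/3, 28/3)
obs 13: x=0 → posterior Beta(25/3, 31/3)

25/56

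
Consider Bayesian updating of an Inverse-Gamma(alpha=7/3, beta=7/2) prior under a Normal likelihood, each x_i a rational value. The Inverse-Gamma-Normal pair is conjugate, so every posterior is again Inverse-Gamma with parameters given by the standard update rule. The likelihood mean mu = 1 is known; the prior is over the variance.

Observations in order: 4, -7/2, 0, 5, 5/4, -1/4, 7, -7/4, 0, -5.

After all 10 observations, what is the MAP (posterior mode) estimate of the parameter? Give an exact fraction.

6501/800

obs 1: x=4 → posterior Inverse-Gamma(17/6, 8)
obs 2: x=-7/2 → posterior Inverse-Gamma(10/3, 145/8)
obs 3: x=0 → posterior Inverse-Gamma(23/6, 149/8)
obs 4: x=5 → posterior Inverse-Gamma(13/3, 213/8)
obs 5: x=5/4 → posterior Inverse-Gamma(29/6, 853/32)
obs 6: x=-1/4 → posterior Inverse-Gamma(16/3, 439/16)
obs 7: x=7 → posterior Inverse-Gamma(35/6, 727/16)
obs 8: x=-7/4 → posterior Inverse-Gamma(19/3, 1575/32)
obs 9: x=0 → posterior Inverse-Gamma(41/6, 1591/32)
obs 10: x=-5 → posterior Inverse-Gamma(22/3, 2167/32)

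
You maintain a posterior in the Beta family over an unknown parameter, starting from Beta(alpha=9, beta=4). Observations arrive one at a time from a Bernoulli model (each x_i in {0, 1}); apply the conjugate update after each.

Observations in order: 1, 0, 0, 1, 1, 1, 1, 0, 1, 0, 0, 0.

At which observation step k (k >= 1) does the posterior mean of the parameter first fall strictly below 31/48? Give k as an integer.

obs 1: x=1 → posterior Beta(10, 4)
obs 2: x=0 → posterior Beta(10, 5)
obs 3: x=0 → posterior Beta(10, 6)
obs 4: x=1 → posterior Beta(11, 6)
obs 5: x=1 → posterior Beta(12, 6)
obs 6: x=1 → posterior Beta(13, 6)
obs 7: x=1 → posterior Beta(14, 6)
obs 8: x=0 → posterior Beta(14, 7)
obs 9: x=1 → posterior Beta(15, 7)
obs 10: x=0 → posterior Beta(15, 8)
obs 11: x=0 → posterior Beta(15, 9)
obs 12: x=0 → posterior Beta(15, 10)

k = 3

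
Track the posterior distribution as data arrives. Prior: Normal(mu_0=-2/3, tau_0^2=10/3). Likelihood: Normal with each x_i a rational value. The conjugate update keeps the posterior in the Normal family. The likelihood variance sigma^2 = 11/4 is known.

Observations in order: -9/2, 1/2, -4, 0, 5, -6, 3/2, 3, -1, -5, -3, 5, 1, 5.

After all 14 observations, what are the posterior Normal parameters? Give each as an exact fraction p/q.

obs 1: x=-9/2 → posterior Normal(-202/73, 110/73)
obs 2: x=1/2 → posterior Normal(-182/113, 110/113)
obs 3: x=-4 → posterior Normal(-38/17, 110/153)
obs 4: x=0 → posterior Normal(-342/193, 110/193)
obs 5: x=5 → posterior Normal(-142/233, 110/233)
obs 6: x=-6 → posterior Normal(-382/273, 110/273)
obs 7: x=3/2 → posterior Normal(-322/313, 110/313)
obs 8: x=3 → posterior Normal(-202/353, 110/353)
obs 9: x=-1 → posterior Normal(-242/393, 110/393)
obs 10: x=-5 → posterior Normal(-442/433, 110/433)
obs 11: x=-3 → posterior Normal(-562/473, 10/43)
obs 12: x=5 → posterior Normal(-362/513, 110/513)
obs 13: x=1 → posterior Normal(-46/79, 110/553)
obs 14: x=5 → posterior Normal(-122/593, 110/593)

mu_0=-122/593, tau_0^2=110/593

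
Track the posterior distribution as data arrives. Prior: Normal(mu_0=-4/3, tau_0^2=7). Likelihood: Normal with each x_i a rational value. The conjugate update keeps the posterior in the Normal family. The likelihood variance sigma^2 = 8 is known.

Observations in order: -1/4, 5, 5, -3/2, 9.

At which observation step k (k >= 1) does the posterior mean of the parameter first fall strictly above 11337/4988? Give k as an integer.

obs 1: x=-1/4 → posterior Normal(-149/180, 56/15)
obs 2: x=5 → posterior Normal(271/264, 28/11)
obs 3: x=5 → posterior Normal(691/348, 56/29)
obs 4: x=-3/2 → posterior Normal(565/432, 14/9)
obs 5: x=9 → posterior Normal(1321/516, 56/43)

k = 5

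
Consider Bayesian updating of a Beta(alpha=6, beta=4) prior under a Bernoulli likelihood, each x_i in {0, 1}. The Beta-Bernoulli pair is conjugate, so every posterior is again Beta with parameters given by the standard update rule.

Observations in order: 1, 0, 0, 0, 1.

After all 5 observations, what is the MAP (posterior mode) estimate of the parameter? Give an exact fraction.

obs 1: x=1 → posterior Beta(7, 4)
obs 2: x=0 → posterior Beta(7, 5)
obs 3: x=0 → posterior Beta(7, 6)
obs 4: x=0 → posterior Beta(7, 7)
obs 5: x=1 → posterior Beta(8, 7)

7/13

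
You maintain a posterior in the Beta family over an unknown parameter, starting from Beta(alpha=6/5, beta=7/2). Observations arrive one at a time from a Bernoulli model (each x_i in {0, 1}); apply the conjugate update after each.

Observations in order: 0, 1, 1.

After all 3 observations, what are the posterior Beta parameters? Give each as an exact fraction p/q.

alpha=16/5, beta=9/2

obs 1: x=0 → posterior Beta(6/5, 9/2)
obs 2: x=1 → posterior Beta(11/5, 9/2)
obs 3: x=1 → posterior Beta(16/5, 9/2)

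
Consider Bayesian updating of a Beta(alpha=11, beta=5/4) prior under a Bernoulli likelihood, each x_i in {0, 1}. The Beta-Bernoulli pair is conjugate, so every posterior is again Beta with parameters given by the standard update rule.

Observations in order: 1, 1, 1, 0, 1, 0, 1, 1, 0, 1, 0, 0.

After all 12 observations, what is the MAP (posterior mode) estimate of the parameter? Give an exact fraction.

68/89

obs 1: x=1 → posterior Beta(12, 5/4)
obs 2: x=1 → posterior Beta(13, 5/4)
obs 3: x=1 → posterior Beta(14, 5/4)
obs 4: x=0 → posterior Beta(14, 9/4)
obs 5: x=1 → posterior Beta(15, 9/4)
obs 6: x=0 → posterior Beta(15, 13/4)
obs 7: x=1 → posterior Beta(16, 13/4)
obs 8: x=1 → posterior Beta(17, 13/4)
obs 9: x=0 → posterior Beta(17, 17/4)
obs 10: x=1 → posterior Beta(18, 17/4)
obs 11: x=0 → posterior Beta(18, 21/4)
obs 12: x=0 → posterior Beta(18, 25/4)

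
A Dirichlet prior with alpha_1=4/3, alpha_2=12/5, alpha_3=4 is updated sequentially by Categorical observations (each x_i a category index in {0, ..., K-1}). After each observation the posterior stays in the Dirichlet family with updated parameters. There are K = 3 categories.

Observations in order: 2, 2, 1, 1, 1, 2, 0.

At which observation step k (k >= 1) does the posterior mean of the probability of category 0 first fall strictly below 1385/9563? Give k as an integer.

obs 1: x=2 → posterior Dirichlet(4/3, 12/5, 5)
obs 2: x=2 → posterior Dirichlet(4/3, 12/5, 6)
obs 3: x=1 → posterior Dirichlet(4/3, 17/5, 6)
obs 4: x=1 → posterior Dirichlet(4/3, 22/5, 6)
obs 5: x=1 → posterior Dirichlet(4/3, 27/5, 6)
obs 6: x=2 → posterior Dirichlet(4/3, 27/5, 7)
obs 7: x=0 → posterior Dirichlet(7/3, 27/5, 7)

k = 2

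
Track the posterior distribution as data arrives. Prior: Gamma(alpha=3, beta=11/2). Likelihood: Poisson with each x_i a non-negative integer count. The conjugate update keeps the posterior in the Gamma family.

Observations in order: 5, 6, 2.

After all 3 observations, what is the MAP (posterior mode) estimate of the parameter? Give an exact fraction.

30/17

obs 1: x=5 → posterior Gamma(8, 13/2)
obs 2: x=6 → posterior Gamma(14, 15/2)
obs 3: x=2 → posterior Gamma(16, 17/2)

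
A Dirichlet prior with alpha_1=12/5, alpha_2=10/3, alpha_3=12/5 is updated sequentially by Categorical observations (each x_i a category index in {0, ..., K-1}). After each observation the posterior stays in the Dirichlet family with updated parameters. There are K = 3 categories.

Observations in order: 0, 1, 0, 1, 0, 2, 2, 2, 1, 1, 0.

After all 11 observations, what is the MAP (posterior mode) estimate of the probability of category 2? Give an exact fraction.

obs 1: x=0 → posterior Dirichlet(17/5, 10/3, 12/5)
obs 2: x=1 → posterior Dirichlet(17/5, 13/3, 12/5)
obs 3: x=0 → posterior Dirichlet(22/5, 13/3, 12/5)
obs 4: x=1 → posterior Dirichlet(22/5, 16/3, 12/5)
obs 5: x=0 → posterior Dirichlet(27/5, 16/3, 12/5)
obs 6: x=2 → posterior Dirichlet(27/5, 16/3, 17/5)
obs 7: x=2 → posterior Dirichlet(27/5, 16/3, 22/5)
obs 8: x=2 → posterior Dirichlet(27/5, 16/3, 27/5)
obs 9: x=1 → posterior Dirichlet(27/5, 19/3, 27/5)
obs 10: x=1 → posterior Dirichlet(27/5, 22/3, 27/5)
obs 11: x=0 → posterior Dirichlet(32/5, 22/3, 27/5)

3/11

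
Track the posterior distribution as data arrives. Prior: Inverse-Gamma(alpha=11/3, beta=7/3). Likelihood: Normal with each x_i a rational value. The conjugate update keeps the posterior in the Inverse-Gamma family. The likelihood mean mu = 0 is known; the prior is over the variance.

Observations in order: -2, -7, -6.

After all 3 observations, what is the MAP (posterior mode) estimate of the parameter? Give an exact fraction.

obs 1: x=-2 → posterior Inverse-Gamma(25/6, 13/3)
obs 2: x=-7 → posterior Inverse-Gamma(14/3, 173/6)
obs 3: x=-6 → posterior Inverse-Gamma(31/6, 281/6)

281/37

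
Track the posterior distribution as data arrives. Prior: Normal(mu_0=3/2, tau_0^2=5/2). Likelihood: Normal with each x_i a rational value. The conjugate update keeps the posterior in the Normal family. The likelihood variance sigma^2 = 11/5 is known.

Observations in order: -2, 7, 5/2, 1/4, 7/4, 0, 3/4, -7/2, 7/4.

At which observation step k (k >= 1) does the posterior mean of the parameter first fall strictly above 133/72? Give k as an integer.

k = 2

obs 1: x=-2 → posterior Normal(-17/47, 55/47)
obs 2: x=7 → posterior Normal(79/36, 55/72)
obs 3: x=5/2 → posterior Normal(441/194, 55/97)
obs 4: x=1/4 → posterior Normal(907/488, 55/122)
obs 5: x=7/4 → posterior Normal(541/294, 55/147)
obs 6: x=0 → posterior Normal(541/344, 55/172)
obs 7: x=3/4 → posterior Normal(1157/788, 55/197)
obs 8: x=-7/2 → posterior Normal(269/296, 55/222)
obs 9: x=7/4 → posterior Normal(491/494, 55/247)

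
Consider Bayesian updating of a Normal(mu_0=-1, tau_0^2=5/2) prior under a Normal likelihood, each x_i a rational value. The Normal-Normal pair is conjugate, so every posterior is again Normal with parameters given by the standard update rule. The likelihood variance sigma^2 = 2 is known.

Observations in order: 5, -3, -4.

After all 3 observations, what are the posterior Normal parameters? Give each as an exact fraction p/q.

mu_0=-14/19, tau_0^2=10/19

obs 1: x=5 → posterior Normal(7/3, 10/9)
obs 2: x=-3 → posterior Normal(3/7, 5/7)
obs 3: x=-4 → posterior Normal(-14/19, 10/19)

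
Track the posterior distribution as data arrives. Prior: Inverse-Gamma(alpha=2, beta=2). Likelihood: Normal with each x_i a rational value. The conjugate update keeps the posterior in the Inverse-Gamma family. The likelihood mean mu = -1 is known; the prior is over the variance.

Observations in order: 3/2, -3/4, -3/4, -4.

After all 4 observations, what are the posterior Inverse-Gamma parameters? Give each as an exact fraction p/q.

obs 1: x=3/2 → posterior Inverse-Gamma(5/2, 41/8)
obs 2: x=-3/4 → posterior Inverse-Gamma(3, 165/32)
obs 3: x=-3/4 → posterior Inverse-Gamma(7/2, 83/16)
obs 4: x=-4 → posterior Inverse-Gamma(4, 155/16)

alpha=4, beta=155/16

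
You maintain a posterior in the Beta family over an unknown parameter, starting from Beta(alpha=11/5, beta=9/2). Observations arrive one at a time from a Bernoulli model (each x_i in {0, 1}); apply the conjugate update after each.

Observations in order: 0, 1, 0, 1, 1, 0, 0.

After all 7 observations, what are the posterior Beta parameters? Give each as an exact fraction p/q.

obs 1: x=0 → posterior Beta(11/5, 11/2)
obs 2: x=1 → posterior Beta(16/5, 11/2)
obs 3: x=0 → posterior Beta(16/5, 13/2)
obs 4: x=1 → posterior Beta(21/5, 13/2)
obs 5: x=1 → posterior Beta(26/5, 13/2)
obs 6: x=0 → posterior Beta(26/5, 15/2)
obs 7: x=0 → posterior Beta(26/5, 17/2)

alpha=26/5, beta=17/2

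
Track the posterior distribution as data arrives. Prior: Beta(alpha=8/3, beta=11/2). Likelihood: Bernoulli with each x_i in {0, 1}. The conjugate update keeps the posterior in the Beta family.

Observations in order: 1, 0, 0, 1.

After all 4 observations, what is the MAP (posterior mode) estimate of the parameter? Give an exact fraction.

22/61

obs 1: x=1 → posterior Beta(11/3, 11/2)
obs 2: x=0 → posterior Beta(11/3, 13/2)
obs 3: x=0 → posterior Beta(11/3, 15/2)
obs 4: x=1 → posterior Beta(14/3, 15/2)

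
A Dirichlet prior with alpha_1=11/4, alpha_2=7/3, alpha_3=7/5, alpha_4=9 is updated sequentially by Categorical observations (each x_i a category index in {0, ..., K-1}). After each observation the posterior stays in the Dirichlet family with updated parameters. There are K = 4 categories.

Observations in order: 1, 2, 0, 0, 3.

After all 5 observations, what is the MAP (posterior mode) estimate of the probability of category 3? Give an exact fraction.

obs 1: x=1 → posterior Dirichlet(11/4, 10/3, 7/5, 9)
obs 2: x=2 → posterior Dirichlet(11/4, 10/3, 12/5, 9)
obs 3: x=0 → posterior Dirichlet(15/4, 10/3, 12/5, 9)
obs 4: x=0 → posterior Dirichlet(19/4, 10/3, 12/5, 9)
obs 5: x=3 → posterior Dirichlet(19/4, 10/3, 12/5, 10)

540/989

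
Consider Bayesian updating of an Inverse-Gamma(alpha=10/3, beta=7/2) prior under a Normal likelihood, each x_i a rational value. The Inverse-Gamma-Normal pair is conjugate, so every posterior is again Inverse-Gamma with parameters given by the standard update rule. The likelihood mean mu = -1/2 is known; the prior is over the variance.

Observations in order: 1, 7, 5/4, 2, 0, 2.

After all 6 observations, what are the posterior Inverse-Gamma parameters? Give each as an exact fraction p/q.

obs 1: x=1 → posterior Inverse-Gamma(23/6, 37/8)
obs 2: x=7 → posterior Inverse-Gamma(13/3, 131/4)
obs 3: x=5/4 → posterior Inverse-Gamma(29/6, 1097/32)
obs 4: x=2 → posterior Inverse-Gamma(16/3, 1197/32)
obs 5: x=0 → posterior Inverse-Gamma(35/6, 1201/32)
obs 6: x=2 → posterior Inverse-Gamma(19/3, 1301/32)

alpha=19/3, beta=1301/32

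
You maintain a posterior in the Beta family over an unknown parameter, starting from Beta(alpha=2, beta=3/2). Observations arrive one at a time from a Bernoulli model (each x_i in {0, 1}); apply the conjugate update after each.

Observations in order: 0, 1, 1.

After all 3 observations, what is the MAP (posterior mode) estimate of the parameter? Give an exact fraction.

2/3

obs 1: x=0 → posterior Beta(2, 5/2)
obs 2: x=1 → posterior Beta(3, 5/2)
obs 3: x=1 → posterior Beta(4, 5/2)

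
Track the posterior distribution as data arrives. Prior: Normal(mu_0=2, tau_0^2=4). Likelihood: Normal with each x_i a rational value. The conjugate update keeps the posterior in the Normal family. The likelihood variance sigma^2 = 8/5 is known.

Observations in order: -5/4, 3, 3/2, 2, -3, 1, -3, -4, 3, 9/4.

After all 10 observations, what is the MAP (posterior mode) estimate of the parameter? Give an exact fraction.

obs 1: x=-5/4 → posterior Normal(-9/28, 8/7)
obs 2: x=3 → posterior Normal(17/16, 2/3)
obs 3: x=3/2 → posterior Normal(81/68, 8/17)
obs 4: x=2 → posterior Normal(11/8, 4/11)
obs 5: x=-3 → posterior Normal(61/108, 8/27)
obs 6: x=1 → posterior Normal(81/128, 1/4)
obs 7: x=-3 → posterior Normal(21/148, 8/37)
obs 8: x=-4 → posterior Normal(-59/168, 4/21)
obs 9: x=3 → posterior Normal(1/188, 8/47)
obs 10: x=9/4 → posterior Normal(23/104, 2/13)

23/104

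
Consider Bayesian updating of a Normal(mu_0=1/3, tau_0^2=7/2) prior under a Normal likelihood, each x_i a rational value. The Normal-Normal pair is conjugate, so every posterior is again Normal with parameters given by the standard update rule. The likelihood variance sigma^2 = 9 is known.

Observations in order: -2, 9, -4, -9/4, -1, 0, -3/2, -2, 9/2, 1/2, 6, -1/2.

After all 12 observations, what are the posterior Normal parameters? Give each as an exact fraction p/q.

mu_0=71/136, tau_0^2=21/34

obs 1: x=-2 → posterior Normal(-8/25, 63/25)
obs 2: x=9 → posterior Normal(55/32, 63/32)
obs 3: x=-4 → posterior Normal(9/13, 21/13)
obs 4: x=-9/4 → posterior Normal(45/184, 63/46)
obs 5: x=-1 → posterior Normal(17/212, 63/53)
obs 6: x=0 → posterior Normal(17/240, 21/20)
obs 7: x=-3/2 → posterior Normal(-25/268, 63/67)
obs 8: x=-2 → posterior Normal(-81/296, 63/74)
obs 9: x=9/2 → posterior Normal(5/36, 7/9)
obs 10: x=1/2 → posterior Normal(59/352, 63/88)
obs 11: x=6 → posterior Normal(227/380, 63/95)
obs 12: x=-1/2 → posterior Normal(71/136, 21/34)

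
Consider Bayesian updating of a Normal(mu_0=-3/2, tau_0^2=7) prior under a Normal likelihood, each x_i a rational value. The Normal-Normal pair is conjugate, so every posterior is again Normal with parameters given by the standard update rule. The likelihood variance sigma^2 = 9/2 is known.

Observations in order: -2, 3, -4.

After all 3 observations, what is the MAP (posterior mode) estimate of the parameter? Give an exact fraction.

obs 1: x=-2 → posterior Normal(-83/46, 63/23)
obs 2: x=3 → posterior Normal(1/74, 63/37)
obs 3: x=-4 → posterior Normal(-37/34, 21/17)

-37/34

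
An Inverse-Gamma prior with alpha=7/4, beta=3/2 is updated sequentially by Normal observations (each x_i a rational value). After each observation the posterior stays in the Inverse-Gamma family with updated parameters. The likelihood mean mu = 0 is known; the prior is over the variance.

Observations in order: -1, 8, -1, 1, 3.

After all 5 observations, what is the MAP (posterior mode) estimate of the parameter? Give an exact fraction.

obs 1: x=-1 → posterior Inverse-Gamma(9/4, 2)
obs 2: x=8 → posterior Inverse-Gamma(11/4, 34)
obs 3: x=-1 → posterior Inverse-Gamma(13/4, 69/2)
obs 4: x=1 → posterior Inverse-Gamma(15/4, 35)
obs 5: x=3 → posterior Inverse-Gamma(17/4, 79/2)

158/21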